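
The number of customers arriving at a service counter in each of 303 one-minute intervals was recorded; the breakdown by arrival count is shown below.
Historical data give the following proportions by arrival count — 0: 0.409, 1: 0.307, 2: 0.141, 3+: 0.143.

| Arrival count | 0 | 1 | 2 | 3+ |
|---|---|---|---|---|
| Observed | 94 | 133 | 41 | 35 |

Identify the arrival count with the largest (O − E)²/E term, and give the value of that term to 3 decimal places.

1, 17.182

Expected counts E_i = n·p_i: 303×0.409 = 123.927, 303×0.307 = 93.021, 303×0.141 = 42.723, 303×0.143 = 43.329.
0: (94 − 123.927)²/123.927 = 895.625329/123.927 = 7.2270
1: (133 − 93.021)²/93.021 = 1598.320441/93.021 = 17.1824
2: (41 − 42.723)²/42.723 = 2.968729/42.723 = 0.0695
3+: (35 − 43.329)²/43.329 = 69.372241/43.329 = 1.6011
The largest term is for 1: 17.182.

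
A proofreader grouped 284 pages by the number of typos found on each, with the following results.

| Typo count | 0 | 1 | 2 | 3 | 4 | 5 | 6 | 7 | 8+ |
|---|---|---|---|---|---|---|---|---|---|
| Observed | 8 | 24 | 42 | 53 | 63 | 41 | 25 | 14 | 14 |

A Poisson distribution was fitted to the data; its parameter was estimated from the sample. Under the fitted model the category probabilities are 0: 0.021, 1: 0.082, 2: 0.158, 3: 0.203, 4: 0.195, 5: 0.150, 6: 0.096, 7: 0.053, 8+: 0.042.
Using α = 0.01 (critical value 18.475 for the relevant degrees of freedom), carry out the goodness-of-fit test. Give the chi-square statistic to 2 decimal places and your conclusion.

Expected counts E_i = n·p_i: 284×0.021 = 5.964, 284×0.082 = 23.288, 284×0.158 = 44.872, 284×0.203 = 57.652, 284×0.195 = 55.38, 284×0.150 = 42.6, 284×0.096 = 27.264, 284×0.053 = 15.052, 284×0.042 = 11.928.
χ² = (8−5.964)²/5.964 + (24−23.288)²/23.288 + (42−44.872)²/44.872 + (53−57.652)²/57.652 + (63−55.38)²/55.38 + (41−42.6)²/42.6 + (25−27.264)²/27.264 + (14−15.052)²/15.052 + (14−11.928)²/11.928
   = 0.695 + 0.022 + 0.184 + 0.375 + 1.048 + 0.060 + 0.188 + 0.074 + 0.360
Sum = 3.01
df = 7. Since 3.01 < 18.475, we do not reject H₀.

3.01; do not reject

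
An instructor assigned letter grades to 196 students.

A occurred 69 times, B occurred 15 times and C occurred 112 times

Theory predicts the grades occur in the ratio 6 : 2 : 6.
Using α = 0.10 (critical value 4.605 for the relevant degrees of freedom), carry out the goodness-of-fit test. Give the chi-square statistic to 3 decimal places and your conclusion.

Ratio total = 14. Expected counts: 196×6/14 = 84, 196×2/14 = 28, 196×6/14 = 84.
χ² = (69−84)²/84 + (15−28)²/28 + (112−84)²/84
   = 2.6786 + 6.0357 + 9.3333
Sum = 18.048
df = 2. Since 18.048 > 4.605, we reject H₀.

18.048; reject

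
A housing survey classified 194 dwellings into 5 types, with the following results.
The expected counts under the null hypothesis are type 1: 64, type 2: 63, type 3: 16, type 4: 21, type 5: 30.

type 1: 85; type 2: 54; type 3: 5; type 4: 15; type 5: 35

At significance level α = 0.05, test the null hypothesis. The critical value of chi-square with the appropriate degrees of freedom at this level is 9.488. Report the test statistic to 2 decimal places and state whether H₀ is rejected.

18.29; reject

cat         O        E   (O−E)²/E
type 1     85       64      6.891
type 2     54       63      1.286
type 3      5       16      7.563
type 4     15       21      1.714
type 5     35       30      0.833
Sum = 18.29
df = 4. Since 18.29 > 9.488, we reject H₀.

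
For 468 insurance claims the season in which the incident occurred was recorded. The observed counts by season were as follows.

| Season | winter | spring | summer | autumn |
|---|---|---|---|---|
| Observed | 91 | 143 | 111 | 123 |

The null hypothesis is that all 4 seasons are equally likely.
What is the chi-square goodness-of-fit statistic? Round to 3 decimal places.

Under H₀ each category has probability 1/4, so each expected count is 468/4 = 117.
winter: (91 − 117)²/117 = 676/117 = 5.7778
spring: (143 − 117)²/117 = 676/117 = 5.7778
summer: (111 − 117)²/117 = 36/117 = 0.3077
autumn: (123 − 117)²/117 = 36/117 = 0.3077
Sum = 12.171

12.171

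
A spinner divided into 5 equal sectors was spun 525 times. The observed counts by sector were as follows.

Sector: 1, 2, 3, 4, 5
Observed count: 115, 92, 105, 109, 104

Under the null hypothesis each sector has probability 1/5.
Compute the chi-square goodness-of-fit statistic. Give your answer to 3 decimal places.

Expected count for each of the 5 categories: 525/5 = 105.
χ² = (115−105)²/105 + (92−105)²/105 + (105−105)²/105 + (109−105)²/105 + (104−105)²/105
   = 0.9524 + 1.6095 + 0.0000 + 0.1524 + 0.0095
Sum = 2.724

2.724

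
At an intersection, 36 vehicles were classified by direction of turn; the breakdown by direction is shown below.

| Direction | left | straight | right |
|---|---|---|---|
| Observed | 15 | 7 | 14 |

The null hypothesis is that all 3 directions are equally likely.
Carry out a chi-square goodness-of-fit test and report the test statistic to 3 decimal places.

3.167

Expected count for each of the 3 categories: 36/3 = 12.
χ² = (15−12)²/12 + (7−12)²/12 + (14−12)²/12
   = 0.7500 + 2.0833 + 0.3333
Sum = 3.167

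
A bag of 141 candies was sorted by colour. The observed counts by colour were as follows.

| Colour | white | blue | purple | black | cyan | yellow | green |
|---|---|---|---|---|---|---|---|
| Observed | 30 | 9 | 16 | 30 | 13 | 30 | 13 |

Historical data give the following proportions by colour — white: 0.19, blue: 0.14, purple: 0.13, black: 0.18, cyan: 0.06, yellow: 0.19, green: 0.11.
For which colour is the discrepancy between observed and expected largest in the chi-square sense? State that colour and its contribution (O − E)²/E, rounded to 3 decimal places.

Expected counts E_i = n·p_i: 141×0.19 = 26.79, 141×0.14 = 19.74, 141×0.13 = 18.33, 141×0.18 = 25.38, 141×0.06 = 8.46, 141×0.19 = 26.79, 141×0.11 = 15.51.
χ² = (30−26.79)²/26.79 + (9−19.74)²/19.74 + (16−18.33)²/18.33 + (30−25.38)²/25.38 + (13−8.46)²/8.46 + (30−26.79)²/26.79 + (13−15.51)²/15.51
   = 0.3846 + 5.8433 + 0.2962 + 0.8410 + 2.4364 + 0.3846 + 0.4062
The largest term is for blue: 5.843.

blue, 5.843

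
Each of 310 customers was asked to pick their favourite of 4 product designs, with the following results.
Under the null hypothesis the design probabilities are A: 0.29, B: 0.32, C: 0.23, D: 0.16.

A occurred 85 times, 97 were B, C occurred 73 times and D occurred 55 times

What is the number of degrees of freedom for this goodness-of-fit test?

There are k = 4 categories and no parameters were estimated from the data, so df = 4 − 1 = 3.

3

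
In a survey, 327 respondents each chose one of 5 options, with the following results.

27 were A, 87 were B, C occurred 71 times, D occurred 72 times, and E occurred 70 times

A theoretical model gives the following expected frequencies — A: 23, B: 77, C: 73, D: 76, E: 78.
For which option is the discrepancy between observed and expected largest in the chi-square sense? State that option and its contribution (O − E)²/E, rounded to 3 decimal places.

χ² = (27−23)²/23 + (87−77)²/77 + (71−73)²/73 + (72−76)²/76 + (70−78)²/78
   = 0.6957 + 1.2987 + 0.0548 + 0.2105 + 0.8205
The largest term is for B: 1.299.

B, 1.299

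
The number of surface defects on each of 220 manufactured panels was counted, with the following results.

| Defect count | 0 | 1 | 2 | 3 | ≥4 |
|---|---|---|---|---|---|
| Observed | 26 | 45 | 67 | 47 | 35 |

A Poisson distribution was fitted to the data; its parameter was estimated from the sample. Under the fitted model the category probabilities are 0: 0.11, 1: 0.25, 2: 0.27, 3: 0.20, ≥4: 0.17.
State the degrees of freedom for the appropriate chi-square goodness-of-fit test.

3

There are k = 5 categories and 1 parameter estimated from the data, so df = 5 − 1 − 1 = 3.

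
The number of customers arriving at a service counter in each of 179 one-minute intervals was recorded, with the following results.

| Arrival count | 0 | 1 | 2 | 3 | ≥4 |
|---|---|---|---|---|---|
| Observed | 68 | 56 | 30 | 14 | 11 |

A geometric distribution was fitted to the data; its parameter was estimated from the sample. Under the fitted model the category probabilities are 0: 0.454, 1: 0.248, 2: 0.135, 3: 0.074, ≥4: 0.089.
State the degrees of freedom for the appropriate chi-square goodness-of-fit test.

There are k = 5 categories and 1 parameter estimated from the data, so df = 5 − 1 − 1 = 3.

3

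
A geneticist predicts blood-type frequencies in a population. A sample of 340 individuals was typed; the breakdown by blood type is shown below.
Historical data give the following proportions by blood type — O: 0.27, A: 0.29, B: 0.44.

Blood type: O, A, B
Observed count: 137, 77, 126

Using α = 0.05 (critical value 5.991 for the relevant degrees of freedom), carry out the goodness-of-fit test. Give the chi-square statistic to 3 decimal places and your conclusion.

30.710; reject

Expected counts E_i = n·p_i: 340×0.27 = 91.8, 340×0.29 = 98.6, 340×0.44 = 149.6.
χ² = (137−91.8)²/91.8 + (77−98.6)²/98.6 + (126−149.6)²/149.6
   = 22.2553 + 4.7318 + 3.7230
Sum = 30.710
df = 2. Since 30.710 > 5.991, we reject H₀.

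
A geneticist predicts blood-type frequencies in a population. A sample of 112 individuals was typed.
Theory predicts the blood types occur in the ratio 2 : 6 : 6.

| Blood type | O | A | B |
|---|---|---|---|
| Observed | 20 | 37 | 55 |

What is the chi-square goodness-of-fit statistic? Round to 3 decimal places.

4.542

Ratio total = 14. Expected counts: 112×2/14 = 16, 112×6/14 = 48, 112×6/14 = 48.
χ² = (20−16)²/16 + (37−48)²/48 + (55−48)²/48
   = 1.0000 + 2.5208 + 1.0208
Sum = 4.542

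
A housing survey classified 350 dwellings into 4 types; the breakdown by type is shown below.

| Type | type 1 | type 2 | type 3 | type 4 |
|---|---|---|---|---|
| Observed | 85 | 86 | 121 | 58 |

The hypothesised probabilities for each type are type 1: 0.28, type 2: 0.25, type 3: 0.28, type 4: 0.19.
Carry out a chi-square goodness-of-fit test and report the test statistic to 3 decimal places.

Expected counts E_i = n·p_i: 350×0.28 = 98, 350×0.25 = 87.5, 350×0.28 = 98, 350×0.19 = 66.5.
cat         O        E   (O−E)²/E
type 1     85       98     1.7245
type 2     86     87.5     0.0257
type 3    121       98     5.3980
type 4     58     66.5     1.0865
Sum = 8.235

8.235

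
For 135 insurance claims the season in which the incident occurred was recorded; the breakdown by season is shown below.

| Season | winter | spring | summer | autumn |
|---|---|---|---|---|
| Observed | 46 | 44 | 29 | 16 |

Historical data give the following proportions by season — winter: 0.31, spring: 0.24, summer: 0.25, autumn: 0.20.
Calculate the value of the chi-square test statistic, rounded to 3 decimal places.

Expected counts E_i = n·p_i: 135×0.31 = 41.85, 135×0.24 = 32.4, 135×0.25 = 33.75, 135×0.20 = 27.
χ² = (46−41.85)²/41.85 + (44−32.4)²/32.4 + (29−33.75)²/33.75 + (16−27)²/27
   = 0.4115 + 4.1531 + 0.6685 + 4.4815
Sum = 9.715

9.715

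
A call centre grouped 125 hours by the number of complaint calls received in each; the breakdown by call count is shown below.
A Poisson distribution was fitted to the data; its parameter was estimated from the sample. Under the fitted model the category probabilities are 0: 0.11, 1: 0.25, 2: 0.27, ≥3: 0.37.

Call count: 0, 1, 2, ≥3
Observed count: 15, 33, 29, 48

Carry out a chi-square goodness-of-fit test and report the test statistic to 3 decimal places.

Expected counts E_i = n·p_i: 125×0.11 = 13.75, 125×0.25 = 31.25, 125×0.27 = 33.75, 125×0.37 = 46.25.
χ² = (15−13.75)²/13.75 + (33−31.25)²/31.25 + (29−33.75)²/33.75 + (48−46.25)²/46.25
   = 0.1136 + 0.0980 + 0.6685 + 0.0662
Sum = 0.946

0.946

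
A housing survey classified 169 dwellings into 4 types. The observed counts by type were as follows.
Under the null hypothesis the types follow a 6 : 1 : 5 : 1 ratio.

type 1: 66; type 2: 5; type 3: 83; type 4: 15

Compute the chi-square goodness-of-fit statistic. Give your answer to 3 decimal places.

12.062

Ratio total = 13. Expected counts: 169×6/13 = 78, 169×1/13 = 13, 169×5/13 = 65, 169×1/13 = 13.
cat         O        E   (O−E)²/E
type 1     66       78     1.8462
type 2      5       13     4.9231
type 3     83       65     4.9846
type 4     15       13     0.3077
Sum = 12.062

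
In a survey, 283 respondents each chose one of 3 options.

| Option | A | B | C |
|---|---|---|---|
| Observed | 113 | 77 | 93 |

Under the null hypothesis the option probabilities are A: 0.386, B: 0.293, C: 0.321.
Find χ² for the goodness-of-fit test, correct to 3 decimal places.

0.603

Expected counts E_i = n·p_i: 283×0.386 = 109.238, 283×0.293 = 82.919, 283×0.321 = 90.843.
A: (113 − 109.238)²/109.238 = 14.152644/109.238 = 0.1296
B: (77 − 82.919)²/82.919 = 35.034561/82.919 = 0.4225
C: (93 − 90.843)²/90.843 = 4.652649/90.843 = 0.0512
Sum = 0.603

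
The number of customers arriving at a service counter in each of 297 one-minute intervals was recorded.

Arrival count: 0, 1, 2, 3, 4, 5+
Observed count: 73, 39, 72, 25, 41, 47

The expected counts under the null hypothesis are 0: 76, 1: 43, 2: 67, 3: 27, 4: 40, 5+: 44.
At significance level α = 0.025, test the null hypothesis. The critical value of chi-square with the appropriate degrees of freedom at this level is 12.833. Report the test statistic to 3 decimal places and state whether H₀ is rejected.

1.241; do not reject

cat         O        E   (O−E)²/E
0          73       76     0.1184
1          39       43     0.3721
2          72       67     0.3731
3          25       27     0.1481
4          41       40     0.0250
5+         47       44     0.2045
Sum = 1.241
df = 5. Since 1.241 < 12.833, we do not reject H₀.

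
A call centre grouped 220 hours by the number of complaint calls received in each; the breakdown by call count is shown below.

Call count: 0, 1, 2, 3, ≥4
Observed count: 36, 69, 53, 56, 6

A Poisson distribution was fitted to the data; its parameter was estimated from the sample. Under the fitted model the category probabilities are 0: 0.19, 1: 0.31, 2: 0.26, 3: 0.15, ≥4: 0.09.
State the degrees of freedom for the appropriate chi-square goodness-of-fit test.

There are k = 5 categories and 1 parameter estimated from the data, so df = 5 − 1 − 1 = 3.

3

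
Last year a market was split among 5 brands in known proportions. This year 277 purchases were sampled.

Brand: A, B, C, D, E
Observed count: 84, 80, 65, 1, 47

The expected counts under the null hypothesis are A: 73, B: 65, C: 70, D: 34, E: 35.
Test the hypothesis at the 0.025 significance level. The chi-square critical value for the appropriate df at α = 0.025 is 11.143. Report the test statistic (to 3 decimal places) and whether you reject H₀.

A: (84 − 73)²/73 = 121/73 = 1.6575
B: (80 − 65)²/65 = 225/65 = 3.4615
C: (65 − 70)²/70 = 25/70 = 0.3571
D: (1 − 34)²/34 = 1089/34 = 32.0294
E: (47 − 35)²/35 = 144/35 = 4.1143
Sum = 41.620
df = 4. Since 41.620 > 11.143, we reject H₀.

41.620; reject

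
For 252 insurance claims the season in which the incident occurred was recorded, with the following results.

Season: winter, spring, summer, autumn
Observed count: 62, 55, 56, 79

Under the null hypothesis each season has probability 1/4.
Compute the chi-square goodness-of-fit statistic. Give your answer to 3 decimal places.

Under H₀ each category has probability 1/4, so each expected count is 252/4 = 63.
cat         O        E   (O−E)²/E
winter     62       63     0.0159
spring     55       63     1.0159
summer     56       63     0.7778
autumn     79       63     4.0635
Sum = 5.873

5.873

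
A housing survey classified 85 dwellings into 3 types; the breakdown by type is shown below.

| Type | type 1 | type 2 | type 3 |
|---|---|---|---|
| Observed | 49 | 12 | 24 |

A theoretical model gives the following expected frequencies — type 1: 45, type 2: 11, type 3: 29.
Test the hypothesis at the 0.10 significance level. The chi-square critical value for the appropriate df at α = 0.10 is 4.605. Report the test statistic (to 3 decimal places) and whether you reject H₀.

1.309; do not reject

cat         O        E   (O−E)²/E
type 1     49       45     0.3556
type 2     12       11     0.0909
type 3     24       29     0.8621
Sum = 1.309
df = 2. Since 1.309 < 4.605, we do not reject H₀.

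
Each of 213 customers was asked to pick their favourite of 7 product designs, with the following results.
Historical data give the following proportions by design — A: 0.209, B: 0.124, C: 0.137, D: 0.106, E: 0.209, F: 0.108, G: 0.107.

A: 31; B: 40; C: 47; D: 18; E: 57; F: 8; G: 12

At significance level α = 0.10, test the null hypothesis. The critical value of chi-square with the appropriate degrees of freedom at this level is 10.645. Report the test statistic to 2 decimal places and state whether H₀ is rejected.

Expected counts E_i = n·p_i: 213×0.209 = 44.517, 213×0.124 = 26.412, 213×0.137 = 29.181, 213×0.106 = 22.578, 213×0.209 = 44.517, 213×0.108 = 23.004, 213×0.107 = 22.791.
A: (31 − 44.517)²/44.517 = 182.709289/44.517 = 4.104
B: (40 − 26.412)²/26.412 = 184.633744/26.412 = 6.991
C: (47 − 29.181)²/29.181 = 317.516761/29.181 = 10.881
D: (18 − 22.578)²/22.578 = 20.958084/22.578 = 0.928
E: (57 − 44.517)²/44.517 = 155.825289/44.517 = 3.500
F: (8 − 23.004)²/23.004 = 225.120016/23.004 = 9.786
G: (12 − 22.791)²/22.791 = 116.445681/22.791 = 5.109
Sum = 41.30
df = 6. Since 41.30 > 10.645, we reject H₀.

41.30; reject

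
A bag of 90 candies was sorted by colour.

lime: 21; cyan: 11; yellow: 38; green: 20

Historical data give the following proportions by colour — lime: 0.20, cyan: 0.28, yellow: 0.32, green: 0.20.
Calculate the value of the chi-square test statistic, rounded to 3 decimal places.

Expected counts E_i = n·p_i: 90×0.20 = 18, 90×0.28 = 25.2, 90×0.32 = 28.8, 90×0.20 = 18.
χ² = (21−18)²/18 + (11−25.2)²/25.2 + (38−28.8)²/28.8 + (20−18)²/18
   = 0.5000 + 8.0016 + 2.9389 + 0.2222
Sum = 11.663

11.663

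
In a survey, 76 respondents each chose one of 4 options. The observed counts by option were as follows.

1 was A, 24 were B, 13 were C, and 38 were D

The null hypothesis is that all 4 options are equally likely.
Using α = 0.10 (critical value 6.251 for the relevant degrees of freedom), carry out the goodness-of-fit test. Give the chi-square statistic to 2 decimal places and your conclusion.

39.26; reject

Expected count for each of the 4 categories: 76/4 = 19.
cat         O        E   (O−E)²/E
A           1       19     17.053
B          24       19      1.316
C          13       19      1.895
D          38       19     19.000
Sum = 39.26
df = 3. Since 39.26 > 6.251, we reject H₀.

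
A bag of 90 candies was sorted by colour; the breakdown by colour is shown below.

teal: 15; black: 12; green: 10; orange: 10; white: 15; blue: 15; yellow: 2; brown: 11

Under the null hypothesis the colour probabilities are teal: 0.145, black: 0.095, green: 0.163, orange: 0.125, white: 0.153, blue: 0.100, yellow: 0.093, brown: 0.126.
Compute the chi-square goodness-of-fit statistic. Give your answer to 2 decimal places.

12.28

Expected counts E_i = n·p_i: 90×0.145 = 13.05, 90×0.095 = 8.55, 90×0.163 = 14.67, 90×0.125 = 11.25, 90×0.153 = 13.77, 90×0.100 = 9, 90×0.093 = 8.37, 90×0.126 = 11.34.
χ² = (15−13.05)²/13.05 + (12−8.55)²/8.55 + (10−14.67)²/14.67 + (10−11.25)²/11.25 + (15−13.77)²/13.77 + (15−9)²/9 + (2−8.37)²/8.37 + (11−11.34)²/11.34
   = 0.291 + 1.392 + 1.487 + 0.139 + 0.110 + 4.000 + 4.848 + 0.010
Sum = 12.28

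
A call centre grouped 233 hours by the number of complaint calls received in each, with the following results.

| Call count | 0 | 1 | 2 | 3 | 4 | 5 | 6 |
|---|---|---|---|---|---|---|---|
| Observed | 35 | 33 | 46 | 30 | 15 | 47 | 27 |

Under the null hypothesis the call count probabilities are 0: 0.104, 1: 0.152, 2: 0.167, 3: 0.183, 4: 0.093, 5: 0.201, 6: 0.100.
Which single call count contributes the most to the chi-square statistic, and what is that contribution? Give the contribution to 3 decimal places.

0, 4.785

Expected counts E_i = n·p_i: 233×0.104 = 24.232, 233×0.152 = 35.416, 233×0.167 = 38.911, 233×0.183 = 42.639, 233×0.093 = 21.669, 233×0.201 = 46.833, 233×0.100 = 23.3.
χ² = (35−24.232)²/24.232 + (33−35.416)²/35.416 + (46−38.911)²/38.911 + (30−42.639)²/42.639 + (15−21.669)²/21.669 + (47−46.833)²/46.833 + (27−23.3)²/23.3
   = 4.7850 + 0.1648 + 1.2915 + 3.7464 + 2.0525 + 0.0006 + 0.5876
The largest term is for 0: 4.785.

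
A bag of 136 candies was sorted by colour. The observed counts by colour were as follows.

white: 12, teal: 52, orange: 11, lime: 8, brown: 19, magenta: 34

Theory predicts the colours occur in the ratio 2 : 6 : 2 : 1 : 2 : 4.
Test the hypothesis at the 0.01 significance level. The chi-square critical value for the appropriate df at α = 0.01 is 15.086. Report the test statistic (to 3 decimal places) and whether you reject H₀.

Ratio total = 17. Expected counts: 136×2/17 = 16, 136×6/17 = 48, 136×2/17 = 16, 136×1/17 = 8, 136×2/17 = 16, 136×4/17 = 32.
cat          O        E   (O−E)²/E
white       12       16     1.0000
teal        52       48     0.3333
orange      11       16     1.5625
lime         8        8     0.0000
brown       19       16     0.5625
magenta     34       32     0.1250
Sum = 3.583
df = 5. Since 3.583 < 15.086, we do not reject H₀.

3.583; do not reject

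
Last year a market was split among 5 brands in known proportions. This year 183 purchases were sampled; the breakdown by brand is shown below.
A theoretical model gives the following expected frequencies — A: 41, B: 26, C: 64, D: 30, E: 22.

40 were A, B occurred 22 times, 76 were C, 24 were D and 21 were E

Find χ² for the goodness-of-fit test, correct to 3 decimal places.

4.135

χ² = (40−41)²/41 + (22−26)²/26 + (76−64)²/64 + (24−30)²/30 + (21−22)²/22
   = 0.0244 + 0.6154 + 2.2500 + 1.2000 + 0.0455
Sum = 4.135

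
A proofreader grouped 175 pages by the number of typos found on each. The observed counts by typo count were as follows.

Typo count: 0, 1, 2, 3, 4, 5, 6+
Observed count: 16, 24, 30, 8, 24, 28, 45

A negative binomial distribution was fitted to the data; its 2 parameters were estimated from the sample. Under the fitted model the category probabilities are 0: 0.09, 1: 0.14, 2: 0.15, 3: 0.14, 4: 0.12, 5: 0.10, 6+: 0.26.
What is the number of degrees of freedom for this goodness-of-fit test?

4

There are k = 7 categories and 2 parameters estimated from the data, so df = 7 − 1 − 2 = 4.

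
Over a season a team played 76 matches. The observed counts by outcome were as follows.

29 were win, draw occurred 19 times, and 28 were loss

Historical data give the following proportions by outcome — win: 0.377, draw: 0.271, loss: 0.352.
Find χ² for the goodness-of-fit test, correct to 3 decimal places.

Expected counts E_i = n·p_i: 76×0.377 = 28.652, 76×0.271 = 20.596, 76×0.352 = 26.752.
χ² = (29−28.652)²/28.652 + (19−20.596)²/20.596 + (28−26.752)²/26.752
   = 0.0042 + 0.1237 + 0.0582
Sum = 0.186

0.186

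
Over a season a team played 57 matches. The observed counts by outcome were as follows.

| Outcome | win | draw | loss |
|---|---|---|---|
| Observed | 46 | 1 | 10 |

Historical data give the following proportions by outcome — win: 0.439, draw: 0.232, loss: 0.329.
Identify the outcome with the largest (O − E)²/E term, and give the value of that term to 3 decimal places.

Expected counts E_i = n·p_i: 57×0.439 = 25.023, 57×0.232 = 13.224, 57×0.329 = 18.753.
win: (46 − 25.023)²/25.023 = 440.034529/25.023 = 17.5852
draw: (1 − 13.224)²/13.224 = 149.426176/13.224 = 11.2996
loss: (10 − 18.753)²/18.753 = 76.615009/18.753 = 4.0855
The largest term is for win: 17.585.

win, 17.585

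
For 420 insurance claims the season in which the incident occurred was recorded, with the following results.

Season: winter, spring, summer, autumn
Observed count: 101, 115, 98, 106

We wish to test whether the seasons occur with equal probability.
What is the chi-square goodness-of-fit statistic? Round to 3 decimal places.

1.581

Expected count for each of the 4 categories: 420/4 = 105.
χ² = (101−105)²/105 + (115−105)²/105 + (98−105)²/105 + (106−105)²/105
   = 0.1524 + 0.9524 + 0.4667 + 0.0095
Sum = 1.581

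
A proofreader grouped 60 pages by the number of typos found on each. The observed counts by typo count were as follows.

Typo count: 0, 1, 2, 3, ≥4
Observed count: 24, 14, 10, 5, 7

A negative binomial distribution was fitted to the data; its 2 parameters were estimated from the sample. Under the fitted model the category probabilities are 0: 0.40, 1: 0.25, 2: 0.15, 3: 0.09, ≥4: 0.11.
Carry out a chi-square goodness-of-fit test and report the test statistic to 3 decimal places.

0.232

Expected counts E_i = n·p_i: 60×0.40 = 24, 60×0.25 = 15, 60×0.15 = 9, 60×0.09 = 5.4, 60×0.11 = 6.6.
χ² = (24−24)²/24 + (14−15)²/15 + (10−9)²/9 + (5−5.4)²/5.4 + (7−6.6)²/6.6
   = 0.0000 + 0.0667 + 0.1111 + 0.0296 + 0.0242
Sum = 0.232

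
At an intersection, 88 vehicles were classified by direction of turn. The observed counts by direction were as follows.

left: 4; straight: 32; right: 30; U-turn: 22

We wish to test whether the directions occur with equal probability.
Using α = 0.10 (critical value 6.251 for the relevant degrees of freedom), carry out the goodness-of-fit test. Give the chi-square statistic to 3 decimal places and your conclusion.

22.182; reject

Under H₀ each category has probability 1/4, so each expected count is 88/4 = 22.
χ² = (4−22)²/22 + (32−22)²/22 + (30−22)²/22 + (22−22)²/22
   = 14.7273 + 4.5455 + 2.9091 + 0.0000
Sum = 22.182
df = 3. Since 22.182 > 6.251, we reject H₀.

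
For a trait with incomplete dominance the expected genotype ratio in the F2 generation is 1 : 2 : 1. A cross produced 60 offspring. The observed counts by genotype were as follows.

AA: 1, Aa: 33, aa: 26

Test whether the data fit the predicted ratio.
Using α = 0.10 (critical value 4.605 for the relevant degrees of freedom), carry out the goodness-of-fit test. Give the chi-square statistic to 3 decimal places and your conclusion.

21.433; reject

Ratio total = 4. Expected counts: 60×1/4 = 15, 60×2/4 = 30, 60×1/4 = 15.
χ² = (1−15)²/15 + (33−30)²/30 + (26−15)²/15
   = 13.0667 + 0.3000 + 8.0667
Sum = 21.433
df = 2. Since 21.433 > 4.605, we reject H₀.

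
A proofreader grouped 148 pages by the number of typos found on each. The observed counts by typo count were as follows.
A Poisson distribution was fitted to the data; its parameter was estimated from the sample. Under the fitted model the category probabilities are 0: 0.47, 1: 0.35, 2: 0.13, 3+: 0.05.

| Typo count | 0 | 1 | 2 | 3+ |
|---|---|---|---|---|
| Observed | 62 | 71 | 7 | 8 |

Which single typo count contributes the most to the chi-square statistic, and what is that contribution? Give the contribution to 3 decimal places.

Expected counts E_i = n·p_i: 148×0.47 = 69.56, 148×0.35 = 51.8, 148×0.13 = 19.24, 148×0.05 = 7.4.
χ² = (62−69.56)²/69.56 + (71−51.8)²/51.8 + (7−19.24)²/19.24 + (8−7.4)²/7.4
   = 0.8216 + 7.1166 + 7.7868 + 0.0486
The largest term is for 2: 7.787.

2, 7.787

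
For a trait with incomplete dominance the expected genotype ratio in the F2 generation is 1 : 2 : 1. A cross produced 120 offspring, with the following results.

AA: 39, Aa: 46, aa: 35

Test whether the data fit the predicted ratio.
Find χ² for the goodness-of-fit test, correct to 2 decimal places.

6.80

Ratio total = 4. Expected counts: 120×1/4 = 30, 120×2/4 = 60, 120×1/4 = 30.
cat         O        E   (O−E)²/E
AA         39       30      2.700
Aa         46       60      3.267
aa         35       30      0.833
Sum = 6.80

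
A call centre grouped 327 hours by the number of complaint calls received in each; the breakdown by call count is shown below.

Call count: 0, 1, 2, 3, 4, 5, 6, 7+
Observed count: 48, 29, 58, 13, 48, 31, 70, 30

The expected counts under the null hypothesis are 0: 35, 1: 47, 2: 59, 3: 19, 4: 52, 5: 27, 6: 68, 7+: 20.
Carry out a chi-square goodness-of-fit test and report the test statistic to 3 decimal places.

19.593

cat         O        E   (O−E)²/E
0          48       35     4.8286
1          29       47     6.8936
2          58       59     0.0169
3          13       19     1.8947
4          48       52     0.3077
5          31       27     0.5926
6          70       68     0.0588
7+         30       20     5.0000
Sum = 19.593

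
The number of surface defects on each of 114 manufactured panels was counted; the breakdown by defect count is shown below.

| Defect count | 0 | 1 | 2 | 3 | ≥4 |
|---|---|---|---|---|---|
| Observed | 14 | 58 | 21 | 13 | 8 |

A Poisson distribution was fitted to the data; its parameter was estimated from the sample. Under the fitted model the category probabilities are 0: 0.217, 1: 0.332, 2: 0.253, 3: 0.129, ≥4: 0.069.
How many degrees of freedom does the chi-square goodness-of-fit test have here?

3

There are k = 5 categories and 1 parameter estimated from the data, so df = 5 − 1 − 1 = 3.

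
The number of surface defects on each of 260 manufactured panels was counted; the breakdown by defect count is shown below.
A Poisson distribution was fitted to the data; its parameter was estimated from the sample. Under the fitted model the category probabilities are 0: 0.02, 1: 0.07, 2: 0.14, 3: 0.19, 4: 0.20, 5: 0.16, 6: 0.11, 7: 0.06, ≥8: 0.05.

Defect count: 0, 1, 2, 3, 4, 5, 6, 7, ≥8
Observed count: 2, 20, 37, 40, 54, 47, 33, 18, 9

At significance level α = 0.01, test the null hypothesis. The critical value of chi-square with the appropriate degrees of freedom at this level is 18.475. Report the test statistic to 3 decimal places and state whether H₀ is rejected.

7.001; do not reject

Expected counts E_i = n·p_i: 260×0.02 = 5.2, 260×0.07 = 18.2, 260×0.14 = 36.4, 260×0.19 = 49.4, 260×0.20 = 52, 260×0.16 = 41.6, 260×0.11 = 28.6, 260×0.06 = 15.6, 260×0.05 = 13.
0: (2 − 5.2)²/5.2 = 10.24/5.2 = 1.9692
1: (20 − 18.2)²/18.2 = 3.24/18.2 = 0.1780
2: (37 − 36.4)²/36.4 = 0.36/36.4 = 0.0099
3: (40 − 49.4)²/49.4 = 88.36/49.4 = 1.7887
4: (54 − 52)²/52 = 4/52 = 0.0769
5: (47 − 41.6)²/41.6 = 29.16/41.6 = 0.7010
6: (33 − 28.6)²/28.6 = 19.36/28.6 = 0.6769
7: (18 − 15.6)²/15.6 = 5.76/15.6 = 0.3692
≥8: (9 − 13)²/13 = 16/13 = 1.2308
Sum = 7.001
df = 7. Since 7.001 < 18.475, we do not reject H₀.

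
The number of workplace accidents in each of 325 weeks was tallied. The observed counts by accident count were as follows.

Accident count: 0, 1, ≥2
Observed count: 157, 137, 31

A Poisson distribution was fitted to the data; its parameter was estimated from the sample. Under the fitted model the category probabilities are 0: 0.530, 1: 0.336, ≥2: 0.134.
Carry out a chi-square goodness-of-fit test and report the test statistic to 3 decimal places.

Expected counts E_i = n·p_i: 325×0.530 = 172.25, 325×0.336 = 109.2, 325×0.134 = 43.55.
cat         O        E   (O−E)²/E
0         157   172.25     1.3501
1         137    109.2     7.0773
≥2         31    43.55     3.6166
Sum = 12.044

12.044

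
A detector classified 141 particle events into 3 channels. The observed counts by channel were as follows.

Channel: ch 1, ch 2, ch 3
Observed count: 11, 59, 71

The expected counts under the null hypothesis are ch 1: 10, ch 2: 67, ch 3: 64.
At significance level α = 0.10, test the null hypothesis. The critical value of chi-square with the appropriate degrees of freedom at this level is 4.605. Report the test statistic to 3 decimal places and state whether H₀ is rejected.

1.821; do not reject

χ² = (11−10)²/10 + (59−67)²/67 + (71−64)²/64
   = 0.1000 + 0.9552 + 0.7656
Sum = 1.821
df = 2. Since 1.821 < 4.605, we do not reject H₀.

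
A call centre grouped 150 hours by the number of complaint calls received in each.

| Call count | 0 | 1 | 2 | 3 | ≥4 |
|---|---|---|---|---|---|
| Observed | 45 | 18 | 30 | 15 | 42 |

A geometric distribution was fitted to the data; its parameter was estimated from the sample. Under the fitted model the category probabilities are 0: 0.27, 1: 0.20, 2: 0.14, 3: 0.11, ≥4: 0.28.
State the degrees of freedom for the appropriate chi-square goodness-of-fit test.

3

There are k = 5 categories and 1 parameter estimated from the data, so df = 5 − 1 − 1 = 3.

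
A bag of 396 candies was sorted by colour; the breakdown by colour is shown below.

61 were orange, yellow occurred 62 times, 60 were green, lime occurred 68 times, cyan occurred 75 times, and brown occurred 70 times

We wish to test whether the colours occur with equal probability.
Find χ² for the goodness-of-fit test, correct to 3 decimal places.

2.697

Under H₀ each category has probability 1/6, so each expected count is 396/6 = 66.
cat         O        E   (O−E)²/E
orange     61       66     0.3788
yellow     62       66     0.2424
green      60       66     0.5455
lime       68       66     0.0606
cyan       75       66     1.2273
brown      70       66     0.2424
Sum = 2.697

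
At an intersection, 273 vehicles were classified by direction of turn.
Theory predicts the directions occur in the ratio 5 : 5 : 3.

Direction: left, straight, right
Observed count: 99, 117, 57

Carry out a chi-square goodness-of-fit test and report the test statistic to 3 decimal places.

Ratio total = 13. Expected counts: 273×5/13 = 105, 273×5/13 = 105, 273×3/13 = 63.
cat           O        E   (O−E)²/E
left         99      105     0.3429
straight    117      105     1.3714
right        57       63     0.5714
Sum = 2.286

2.286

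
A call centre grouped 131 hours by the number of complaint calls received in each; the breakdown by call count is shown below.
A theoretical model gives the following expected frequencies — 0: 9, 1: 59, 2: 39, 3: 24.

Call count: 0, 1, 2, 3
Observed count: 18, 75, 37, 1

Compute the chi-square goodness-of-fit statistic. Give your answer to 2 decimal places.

35.48

cat         O        E   (O−E)²/E
0          18        9      9.000
1          75       59      4.339
2          37       39      0.103
3           1       24     22.042
Sum = 35.48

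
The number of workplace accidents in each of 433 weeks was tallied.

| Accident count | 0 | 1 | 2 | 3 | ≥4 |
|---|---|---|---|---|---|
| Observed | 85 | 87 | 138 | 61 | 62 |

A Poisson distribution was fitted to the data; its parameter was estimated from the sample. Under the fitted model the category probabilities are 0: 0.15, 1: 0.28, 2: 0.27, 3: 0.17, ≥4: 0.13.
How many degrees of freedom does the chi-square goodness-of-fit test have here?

3

There are k = 5 categories and 1 parameter estimated from the data, so df = 5 − 1 − 1 = 3.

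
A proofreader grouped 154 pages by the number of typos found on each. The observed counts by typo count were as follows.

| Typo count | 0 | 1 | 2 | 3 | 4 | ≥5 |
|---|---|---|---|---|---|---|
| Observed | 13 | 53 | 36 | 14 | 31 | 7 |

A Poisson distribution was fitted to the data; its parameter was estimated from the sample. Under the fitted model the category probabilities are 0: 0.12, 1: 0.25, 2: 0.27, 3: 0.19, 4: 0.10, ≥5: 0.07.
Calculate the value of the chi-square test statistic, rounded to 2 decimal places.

32.92

Expected counts E_i = n·p_i: 154×0.12 = 18.48, 154×0.25 = 38.5, 154×0.27 = 41.58, 154×0.19 = 29.26, 154×0.10 = 15.4, 154×0.07 = 10.78.
0: (13 − 18.48)²/18.48 = 30.0304/18.48 = 1.625
1: (53 − 38.5)²/38.5 = 210.25/38.5 = 5.461
2: (36 − 41.58)²/41.58 = 31.1364/41.58 = 0.749
3: (14 − 29.26)²/29.26 = 232.8676/29.26 = 7.959
4: (31 − 15.4)²/15.4 = 243.36/15.4 = 15.803
≥5: (7 − 10.78)²/10.78 = 14.2884/10.78 = 1.325
Sum = 32.92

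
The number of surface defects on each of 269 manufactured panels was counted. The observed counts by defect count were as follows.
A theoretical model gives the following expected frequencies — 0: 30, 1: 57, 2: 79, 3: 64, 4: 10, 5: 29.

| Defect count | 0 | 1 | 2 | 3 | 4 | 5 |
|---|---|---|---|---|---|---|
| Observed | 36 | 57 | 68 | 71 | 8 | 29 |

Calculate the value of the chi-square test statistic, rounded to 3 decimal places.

3.897

0: (36 − 30)²/30 = 36/30 = 1.2000
1: (57 − 57)²/57 = 0/57 = 0.0000
2: (68 − 79)²/79 = 121/79 = 1.5316
3: (71 − 64)²/64 = 49/64 = 0.7656
4: (8 − 10)²/10 = 4/10 = 0.4000
5: (29 − 29)²/29 = 0/29 = 0.0000
Sum = 3.897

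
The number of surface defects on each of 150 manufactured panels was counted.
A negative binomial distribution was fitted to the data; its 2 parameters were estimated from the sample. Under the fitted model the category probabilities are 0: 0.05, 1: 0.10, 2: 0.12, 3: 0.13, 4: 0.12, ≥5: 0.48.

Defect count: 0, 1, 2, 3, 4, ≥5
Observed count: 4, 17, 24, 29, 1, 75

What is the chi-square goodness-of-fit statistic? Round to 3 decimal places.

24.709

Expected counts E_i = n·p_i: 150×0.05 = 7.5, 150×0.10 = 15, 150×0.12 = 18, 150×0.13 = 19.5, 150×0.12 = 18, 150×0.48 = 72.
χ² = (4−7.5)²/7.5 + (17−15)²/15 + (24−18)²/18 + (29−19.5)²/19.5 + (1−18)²/18 + (75−72)²/72
   = 1.6333 + 0.2667 + 2.0000 + 4.6282 + 16.0556 + 0.1250
Sum = 24.709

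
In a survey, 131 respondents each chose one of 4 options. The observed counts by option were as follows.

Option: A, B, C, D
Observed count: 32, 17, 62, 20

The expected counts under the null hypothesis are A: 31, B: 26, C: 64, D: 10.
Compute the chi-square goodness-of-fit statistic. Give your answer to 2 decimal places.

A: (32 − 31)²/31 = 1/31 = 0.032
B: (17 − 26)²/26 = 81/26 = 3.115
C: (62 − 64)²/64 = 4/64 = 0.063
D: (20 − 10)²/10 = 100/10 = 10.000
Sum = 13.21

13.21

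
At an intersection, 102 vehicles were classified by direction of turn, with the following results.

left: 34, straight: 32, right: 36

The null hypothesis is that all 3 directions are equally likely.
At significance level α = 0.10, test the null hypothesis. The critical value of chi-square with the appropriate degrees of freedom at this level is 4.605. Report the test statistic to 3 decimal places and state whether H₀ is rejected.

0.235; do not reject

Under H₀ each category has probability 1/3, so each expected count is 102/3 = 34.
left: (34 − 34)²/34 = 0/34 = 0.0000
straight: (32 − 34)²/34 = 4/34 = 0.1176
right: (36 − 34)²/34 = 4/34 = 0.1176
Sum = 0.235
df = 2. Since 0.235 < 4.605, we do not reject H₀.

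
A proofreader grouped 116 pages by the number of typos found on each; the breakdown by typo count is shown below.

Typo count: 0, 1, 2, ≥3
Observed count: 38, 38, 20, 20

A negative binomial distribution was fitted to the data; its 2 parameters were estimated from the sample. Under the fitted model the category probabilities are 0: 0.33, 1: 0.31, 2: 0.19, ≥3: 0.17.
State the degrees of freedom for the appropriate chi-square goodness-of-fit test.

1

There are k = 4 categories and 2 parameters estimated from the data, so df = 4 − 1 − 2 = 1.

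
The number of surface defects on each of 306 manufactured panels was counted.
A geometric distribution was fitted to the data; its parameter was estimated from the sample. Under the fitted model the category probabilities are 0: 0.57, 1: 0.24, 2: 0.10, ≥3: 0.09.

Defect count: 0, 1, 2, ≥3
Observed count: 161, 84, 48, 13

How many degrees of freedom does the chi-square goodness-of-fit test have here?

There are k = 4 categories and 1 parameter estimated from the data, so df = 4 − 1 − 1 = 2.

2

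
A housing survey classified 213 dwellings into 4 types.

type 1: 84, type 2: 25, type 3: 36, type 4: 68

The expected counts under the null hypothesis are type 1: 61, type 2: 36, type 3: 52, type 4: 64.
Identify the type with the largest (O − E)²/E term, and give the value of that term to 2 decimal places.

type 1, 8.67

χ² = (84−61)²/61 + (25−36)²/36 + (36−52)²/52 + (68−64)²/64
   = 8.672 + 3.361 + 4.923 + 0.250
The largest term is for type 1: 8.67.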